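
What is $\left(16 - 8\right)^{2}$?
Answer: $64$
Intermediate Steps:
$\left(16 - 8\right)^{2} = 8^{2} = 64$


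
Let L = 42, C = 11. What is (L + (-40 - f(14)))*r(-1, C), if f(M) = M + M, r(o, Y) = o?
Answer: 26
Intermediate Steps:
f(M) = 2*M
(L + (-40 - f(14)))*r(-1, C) = (42 + (-40 - 2*14))*(-1) = (42 + (-40 - 1*28))*(-1) = (42 + (-40 - 28))*(-1) = (42 - 68)*(-1) = -26*(-1) = 26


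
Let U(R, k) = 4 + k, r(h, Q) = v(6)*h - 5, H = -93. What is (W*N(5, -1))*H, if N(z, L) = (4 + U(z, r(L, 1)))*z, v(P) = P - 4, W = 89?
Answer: -41385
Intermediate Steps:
v(P) = -4 + P
r(h, Q) = -5 + 2*h (r(h, Q) = (-4 + 6)*h - 5 = 2*h - 5 = -5 + 2*h)
N(z, L) = z*(3 + 2*L) (N(z, L) = (4 + (4 + (-5 + 2*L)))*z = (4 + (-1 + 2*L))*z = (3 + 2*L)*z = z*(3 + 2*L))
(W*N(5, -1))*H = (89*(5*(3 + 2*(-1))))*(-93) = (89*(5*(3 - 2)))*(-93) = (89*(5*1))*(-93) = (89*5)*(-93) = 445*(-93) = -41385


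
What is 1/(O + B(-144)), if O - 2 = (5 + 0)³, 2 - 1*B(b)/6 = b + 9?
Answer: 1/949 ≈ 0.0010537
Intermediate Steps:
B(b) = -42 - 6*b (B(b) = 12 - 6*(b + 9) = 12 - 6*(9 + b) = 12 + (-54 - 6*b) = -42 - 6*b)
O = 127 (O = 2 + (5 + 0)³ = 2 + 5³ = 2 + 125 = 127)
1/(O + B(-144)) = 1/(127 + (-42 - 6*(-144))) = 1/(127 + (-42 + 864)) = 1/(127 + 822) = 1/949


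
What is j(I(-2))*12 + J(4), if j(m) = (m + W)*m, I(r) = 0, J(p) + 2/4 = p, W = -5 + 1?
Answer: 7/2 ≈ 3.5000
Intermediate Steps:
W = -4
J(p) = -½ + p
j(m) = m*(-4 + m) (j(m) = (m - 4)*m = (-4 + m)*m = m*(-4 + m))
j(I(-2))*12 + J(4) = (0*(-4 + 0))*12 + (-½ + 4) = (0*(-4))*12 + 7/2 = 0*12 + 7/2 = 0 + 7/2 = 7/2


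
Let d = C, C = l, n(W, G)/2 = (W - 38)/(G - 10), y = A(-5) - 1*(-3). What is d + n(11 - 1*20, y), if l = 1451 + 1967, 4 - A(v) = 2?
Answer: 17184/5 ≈ 3436.8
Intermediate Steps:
A(v) = 2 (A(v) = 4 - 1*2 = 4 - 2 = 2)
l = 3418
y = 5 (y = 2 - 1*(-3) = 2 + 3 = 5)
n(W, G) = 2*(-38 + W)/(-10 + G) (n(W, G) = 2*((W - 38)/(G - 10)) = 2*((-38 + W)/(-10 + G)) = 2*(-38 + W)/(-10 + G))
C = 3418
d = 3418
d + n(11 - 1*20, y) = 3418 + 2*(-38 + (11 - 1*20))/(-10 + 5) = 3418 + 2*(-38 + (11 - 20))/(-5) = 3418 + 2*(-1/5)*(-38 - 9) = 3418 + 2*(-1/5)*(-47) = 3418 + 94/5 = 17184/5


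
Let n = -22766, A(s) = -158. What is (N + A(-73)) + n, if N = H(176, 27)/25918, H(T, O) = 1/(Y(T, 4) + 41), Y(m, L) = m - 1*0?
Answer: -128929298343/5624206 ≈ -22924.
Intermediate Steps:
Y(m, L) = m (Y(m, L) = m + 0 = m)
H(T, O) = 1/(41 + T) (H(T, O) = 1/(T + 41) = 1/(41 + T))
N = 1/5624206 (N = 1/((41 + 176)*25918) = (1/25918)/217 = (1/217)*(1/25918) = 1/5624206 ≈ 1.7780e-7)
(N + A(-73)) + n = (1/5624206 - 158) - 22766 = -888624547/5624206 - 22766 = -128929298343/5624206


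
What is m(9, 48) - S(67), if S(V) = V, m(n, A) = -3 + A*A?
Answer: 2234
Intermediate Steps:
m(n, A) = -3 + A²
m(9, 48) - S(67) = (-3 + 48²) - 1*67 = (-3 + 2304) - 67 = 2301 - 67 = 2234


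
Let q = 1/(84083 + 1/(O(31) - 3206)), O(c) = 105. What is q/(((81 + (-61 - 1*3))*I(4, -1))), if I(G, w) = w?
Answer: -3101/4432603494 ≈ -6.9959e-7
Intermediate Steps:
q = 3101/260741382 (q = 1/(84083 + 1/(105 - 3206)) = 1/(84083 + 1/(-3101)) = 1/(84083 - 1/3101) = 1/(260741382/3101) = 3101/260741382 ≈ 1.1893e-5)
q/(((81 + (-61 - 1*3))*I(4, -1))) = 3101/(260741382*(((81 + (-61 - 1*3))*(-1)))) = 3101/(260741382*(((81 + (-61 - 3))*(-1)))) = 3101/(260741382*(((81 - 64)*(-1)))) = 3101/(260741382*((17*(-1)))) = (3101/260741382)/(-17) = (3101/260741382)*(-1/17) = -3101/4432603494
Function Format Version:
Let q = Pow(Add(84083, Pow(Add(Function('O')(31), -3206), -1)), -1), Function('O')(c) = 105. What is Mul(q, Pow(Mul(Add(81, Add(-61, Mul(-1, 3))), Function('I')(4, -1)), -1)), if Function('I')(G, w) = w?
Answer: Rational(-3101, 4432603494) ≈ -6.9959e-7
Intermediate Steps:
q = Rational(3101, 260741382) (q = Pow(Add(84083, Pow(Add(105, -3206), -1)), -1) = Pow(Add(84083, Pow(-3101, -1)), -1) = Pow(Add(84083, Rational(-1, 3101)), -1) = Pow(Rational(260741382, 3101), -1) = Rational(3101, 260741382) ≈ 1.1893e-5)
Mul(q, Pow(Mul(Add(81, Add(-61, Mul(-1, 3))), Function('I')(4, -1)), -1)) = Mul(Rational(3101, 260741382), Pow(Mul(Add(81, Add(-61, Mul(-1, 3))), -1), -1)) = Mul(Rational(3101, 260741382), Pow(Mul(Add(81, Add(-61, -3)), -1), -1)) = Mul(Rational(3101, 260741382), Pow(Mul(Add(81, -64), -1), -1)) = Mul(Rational(3101, 260741382), Pow(Mul(17, -1), -1)) = Mul(Rational(3101, 260741382), Pow(-17, -1)) = Mul(Rational(3101, 260741382), Rational(-1, 17)) = Rational(-3101, 4432603494)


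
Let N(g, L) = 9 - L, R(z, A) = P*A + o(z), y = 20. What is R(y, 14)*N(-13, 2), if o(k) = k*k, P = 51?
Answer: 7798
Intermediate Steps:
o(k) = k²
R(z, A) = z² + 51*A (R(z, A) = 51*A + z² = z² + 51*A)
R(y, 14)*N(-13, 2) = (20² + 51*14)*(9 - 1*2) = (400 + 714)*(9 - 2) = 1114*7 = 7798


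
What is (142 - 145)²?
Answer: 9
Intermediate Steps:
(142 - 145)² = (-3)² = 9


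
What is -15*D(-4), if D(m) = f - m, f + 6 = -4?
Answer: 90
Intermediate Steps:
f = -10 (f = -6 - 4 = -10)
D(m) = -10 - m
-15*D(-4) = -15*(-10 - 1*(-4)) = -15*(-10 + 4) = -15*(-6) = 90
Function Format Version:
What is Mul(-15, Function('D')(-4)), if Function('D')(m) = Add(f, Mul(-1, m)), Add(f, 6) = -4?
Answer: 90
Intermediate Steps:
f = -10 (f = Add(-6, -4) = -10)
Function('D')(m) = Add(-10, Mul(-1, m))
Mul(-15, Function('D')(-4)) = Mul(-15, Add(-10, Mul(-1, -4))) = Mul(-15, Add(-10, 4)) = Mul(-15, -6) = 90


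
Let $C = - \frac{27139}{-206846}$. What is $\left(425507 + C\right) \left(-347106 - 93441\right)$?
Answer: $- \frac{38774501049929367}{206846} \approx -1.8746 \cdot 10^{11}$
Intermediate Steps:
$C = \frac{27139}{206846}$ ($C = \left(-27139\right) \left(- \frac{1}{206846}\right) = \frac{27139}{206846} \approx 0.1312$)
$\left(425507 + C\right) \left(-347106 - 93441\right) = \left(425507 + \frac{27139}{206846}\right) \left(-347106 - 93441\right) = \frac{88014448061}{206846} \left(-440547\right) = - \frac{38774501049929367}{206846}$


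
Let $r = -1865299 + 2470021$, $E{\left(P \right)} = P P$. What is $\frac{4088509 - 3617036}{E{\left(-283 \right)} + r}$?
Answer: $\frac{471473}{684811} \approx 0.68847$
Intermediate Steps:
$E{\left(P \right)} = P^{2}$
$r = 604722$
$\frac{4088509 - 3617036}{E{\left(-283 \right)} + r} = \frac{4088509 - 3617036}{\left(-283\right)^{2} + 604722} = \frac{471473}{80089 + 604722} = \frac{471473}{684811}$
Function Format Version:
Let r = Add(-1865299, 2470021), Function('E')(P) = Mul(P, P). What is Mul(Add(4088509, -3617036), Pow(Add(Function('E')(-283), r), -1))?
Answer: Rational(471473, 684811) ≈ 0.68847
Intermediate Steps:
Function('E')(P) = Pow(P, 2)
r = 604722
Mul(Add(4088509, -3617036), Pow(Add(Function('E')(-283), r), -1)) = Mul(Add(4088509, -3617036), Pow(Add(Pow(-283, 2), 604722), -1)) = Mul(471473, Pow(Add(80089, 604722), -1)) = Mul(471473, Pow(684811, -1)) = Mul(471473, Rational(1, 684811)) = Rational(471473, 684811)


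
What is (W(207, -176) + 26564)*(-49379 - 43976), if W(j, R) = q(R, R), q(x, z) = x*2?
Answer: -2447021260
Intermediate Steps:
q(x, z) = 2*x
W(j, R) = 2*R
(W(207, -176) + 26564)*(-49379 - 43976) = (2*(-176) + 26564)*(-49379 - 43976) = (-352 + 26564)*(-93355) = 26212*(-93355) = -2447021260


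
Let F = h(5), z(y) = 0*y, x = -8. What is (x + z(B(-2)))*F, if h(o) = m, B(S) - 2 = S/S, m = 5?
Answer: -40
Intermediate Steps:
B(S) = 3 (B(S) = 2 + S/S = 2 + 1 = 3)
h(o) = 5
z(y) = 0
F = 5
(x + z(B(-2)))*F = (-8 + 0)*5 = -8*5 = -40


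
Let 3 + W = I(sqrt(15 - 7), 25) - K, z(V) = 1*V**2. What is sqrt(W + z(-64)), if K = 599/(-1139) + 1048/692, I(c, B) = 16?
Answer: 2*sqrt(39875974389151)/197047 ≈ 64.094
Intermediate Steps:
z(V) = V**2
K = 194791/197047 (K = 599*(-1/1139) + 1048*(1/692) = -599/1139 + 262/173 = 194791/197047 ≈ 0.98855)
W = 2366820/197047 (W = -3 + (16 - 1*194791/197047) = -3 + (16 - 194791/197047) = -3 + 2957961/197047 = 2366820/197047 ≈ 12.011)
sqrt(W + z(-64)) = sqrt(2366820/197047 + (-64)**2) = sqrt(2366820/197047 + 4096) = sqrt(809471332/197047) = 2*sqrt(39875974389151)/197047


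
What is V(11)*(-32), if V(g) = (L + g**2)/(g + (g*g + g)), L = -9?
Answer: -3584/143 ≈ -25.063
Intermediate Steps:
V(g) = (-9 + g**2)/(g**2 + 2*g) (V(g) = (-9 + g**2)/(g + (g*g + g)) = (-9 + g**2)/(g + (g**2 + g)) = (-9 + g**2)/(g + (g + g**2)) = (-9 + g**2)/(g**2 + 2*g))
V(11)*(-32) = ((-9 + 11**2)/(11*(2 + 11)))*(-32) = ((1/11)*(-9 + 121)/13)*(-32) = ((1/11)*(1/13)*112)*(-32) = (112/143)*(-32) = -3584/143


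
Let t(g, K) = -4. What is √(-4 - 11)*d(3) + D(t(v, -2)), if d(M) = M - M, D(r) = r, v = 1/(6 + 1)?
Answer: -4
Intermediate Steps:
v = ⅐ (v = 1/7 = ⅐ ≈ 0.14286)
d(M) = 0
√(-4 - 11)*d(3) + D(t(v, -2)) = √(-4 - 11)*0 - 4 = √(-15)*0 - 4 = (I*√15)*0 - 4 = 0 - 4 = -4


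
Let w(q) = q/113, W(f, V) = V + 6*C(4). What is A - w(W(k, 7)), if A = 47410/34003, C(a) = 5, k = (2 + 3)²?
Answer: 4099219/3842339 ≈ 1.0669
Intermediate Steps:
k = 25 (k = 5² = 25)
A = 47410/34003 (A = 47410*(1/34003) = 47410/34003 ≈ 1.3943)
W(f, V) = 30 + V (W(f, V) = V + 6*5 = V + 30 = 30 + V)
w(q) = q/113 (w(q) = q*(1/113) = q/113)
A - w(W(k, 7)) = 47410/34003 - (30 + 7)/113 = 47410/34003 - 37/113 = 4099219/3842339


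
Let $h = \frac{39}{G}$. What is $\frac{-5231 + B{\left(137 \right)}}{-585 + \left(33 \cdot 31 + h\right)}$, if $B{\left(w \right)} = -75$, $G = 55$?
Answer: $- \frac{41690}{3447} \approx -12.095$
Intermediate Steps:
$h = \frac{39}{55} \approx 0.70909$
$\frac{-5231 + B{\left(137 \right)}}{-585 + \left(33 \cdot 31 + h\right)} = \frac{-5231 - 75}{-585 + \left(33 \cdot 31 + \frac{39}{55}\right)} = - \frac{5306}{-585 + \left(1023 + \frac{39}{55}\right)} = - \frac{5306}{-585 + \frac{56304}{55}} = - \frac{5306}{\frac{24129}{55}} = \left(-5306\right) \frac{55}{24129} = - \frac{41690}{3447}$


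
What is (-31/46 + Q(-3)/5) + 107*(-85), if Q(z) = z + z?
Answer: -2092281/230 ≈ -9096.9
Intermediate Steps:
Q(z) = 2*z
(-31/46 + Q(-3)/5) + 107*(-85) = (-31/46 + (2*(-3))/5) + 107*(-85) = (-31*1/46 - 6*⅕) - 9095 = (-31/46 - 6/5) - 9095 = -431/230 - 9095 = -2092281/230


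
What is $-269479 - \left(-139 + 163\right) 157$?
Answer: $-273247$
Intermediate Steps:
$-269479 - \left(-139 + 163\right) 157 = -269479 - 24 \cdot 157 = -269479 - 3768 = -273247$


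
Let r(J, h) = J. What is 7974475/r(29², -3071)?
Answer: 7974475/841 ≈ 9482.1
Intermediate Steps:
7974475/r(29², -3071) = 7974475/(29²) = 7974475/841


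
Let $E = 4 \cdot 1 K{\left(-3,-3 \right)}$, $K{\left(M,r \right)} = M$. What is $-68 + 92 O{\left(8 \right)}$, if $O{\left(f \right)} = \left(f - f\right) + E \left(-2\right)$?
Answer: $2140$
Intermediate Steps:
$E = -12$ ($E = 4 \cdot 1 \left(-3\right) = 4 \left(-3\right) = -12$)
$O{\left(f \right)} = 24$ ($O{\left(f \right)} = \left(f - f\right) - -24 = 0 + 24 = 24$)
$-68 + 92 O{\left(8 \right)} = -68 + 92 \cdot 24 = -68 + 2208 = 2140$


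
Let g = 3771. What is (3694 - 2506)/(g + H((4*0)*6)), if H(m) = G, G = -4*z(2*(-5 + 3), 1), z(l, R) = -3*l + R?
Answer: 1188/3719 ≈ 0.31944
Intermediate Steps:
z(l, R) = R - 3*l
G = -52 (G = -4*(1 - 6*(-5 + 3)) = -4*(1 - 6*(-2)) = -4*(1 - 3*(-4)) = -4*(1 + 12) = -4*13 = -52)
H(m) = -52
(3694 - 2506)/(g + H((4*0)*6)) = (3694 - 2506)/(3771 - 52) = 1188/3719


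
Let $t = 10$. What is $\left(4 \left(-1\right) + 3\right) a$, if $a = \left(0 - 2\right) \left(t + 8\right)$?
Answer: $36$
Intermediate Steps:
$a = -36$ ($a = \left(0 - 2\right) \left(10 + 8\right) = \left(-2\right) 18 = -36$)
$\left(4 \left(-1\right) + 3\right) a = \left(4 \left(-1\right) + 3\right) \left(-36\right) = \left(-4 + 3\right) \left(-36\right) = \left(-1\right) \left(-36\right) = 36$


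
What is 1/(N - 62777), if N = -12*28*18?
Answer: -1/68825 ≈ -1.4530e-5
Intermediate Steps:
N = -6048 (N = -336*18 = -6048)
1/(N - 62777) = 1/(-6048 - 62777) = 1/(-68825) = -1/68825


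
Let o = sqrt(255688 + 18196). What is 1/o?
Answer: sqrt(68471)/136942 ≈ 0.0019108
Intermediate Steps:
o = 2*sqrt(68471) (o = sqrt(273884) = 2*sqrt(68471) ≈ 523.34)
1/o = 1/(2*sqrt(68471)) = sqrt(68471)/136942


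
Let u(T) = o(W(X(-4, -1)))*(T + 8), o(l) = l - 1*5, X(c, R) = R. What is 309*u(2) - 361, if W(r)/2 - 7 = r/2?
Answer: 24359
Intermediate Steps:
W(r) = 14 + r (W(r) = 14 + 2*(r/2) = 14 + r)
o(l) = -5 + l (o(l) = l - 5 = -5 + l)
u(T) = 64 + 8*T (u(T) = (-5 + (14 - 1))*(T + 8) = (-5 + 13)*(8 + T) = 8*(8 + T) = 64 + 8*T)
309*u(2) - 361 = 309*(64 + 8*2) - 361 = 309*(64 + 16) - 361 = 309*80 - 361 = 24720 - 361 = 24359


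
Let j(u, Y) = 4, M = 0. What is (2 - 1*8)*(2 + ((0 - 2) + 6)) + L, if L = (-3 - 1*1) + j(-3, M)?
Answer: -36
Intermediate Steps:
L = 0 (L = (-3 - 1*1) + 4 = (-3 - 1) + 4 = -4 + 4 = 0)
(2 - 1*8)*(2 + ((0 - 2) + 6)) + L = (2 - 1*8)*(2 + ((0 - 2) + 6)) + 0 = (2 - 8)*(2 + (-2 + 6)) + 0 = -6*(2 + 4) + 0 = -6*6 + 0 = -36 + 0 = -36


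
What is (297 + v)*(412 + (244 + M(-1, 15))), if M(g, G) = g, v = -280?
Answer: 11135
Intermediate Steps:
(297 + v)*(412 + (244 + M(-1, 15))) = (297 - 280)*(412 + (244 - 1)) = 17*(412 + 243) = 17*655 = 11135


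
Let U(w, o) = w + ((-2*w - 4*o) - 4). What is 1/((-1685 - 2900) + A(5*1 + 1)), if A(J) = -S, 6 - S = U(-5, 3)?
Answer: -1/4602 ≈ -0.00021730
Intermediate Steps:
U(w, o) = -4 - w - 4*o (U(w, o) = w + ((-4*o - 2*w) - 4) = w + (-4 - 4*o - 2*w) = -4 - w - 4*o)
S = 17 (S = 6 - (-4 - 1*(-5) - 4*3) = 6 - (-4 + 5 - 12) = 6 - 1*(-11) = 6 + 11 = 17)
A(J) = -17 (A(J) = -1*17 = -17)
1/((-1685 - 2900) + A(5*1 + 1)) = 1/((-1685 - 2900) - 17) = 1/(-4585 - 17) = 1/(-4602) = -1/4602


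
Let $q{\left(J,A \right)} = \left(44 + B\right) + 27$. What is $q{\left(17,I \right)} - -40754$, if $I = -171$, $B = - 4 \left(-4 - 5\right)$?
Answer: $40861$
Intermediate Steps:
$B = 36$ ($B = \left(-4\right) \left(-9\right) = 36$)
$q{\left(J,A \right)} = 107$ ($q{\left(J,A \right)} = \left(44 + 36\right) + 27 = 80 + 27 = 107$)
$q{\left(17,I \right)} - -40754 = 107 - -40754 = 107 + 40754 = 40861$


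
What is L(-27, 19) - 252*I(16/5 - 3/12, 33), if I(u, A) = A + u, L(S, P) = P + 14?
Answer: -45132/5 ≈ -9026.4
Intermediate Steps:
L(S, P) = 14 + P
L(-27, 19) - 252*I(16/5 - 3/12, 33) = (14 + 19) - 252*(33 + (16/5 - 3/12)) = 33 - 252*(33 + (16*(⅕) - 3*1/12)) = 33 - 252*(33 + (16/5 - ¼)) = 33 - 252*(33 + 59/20) = 33 - 252*719/20 = 33 - 45297/5 = -45132/5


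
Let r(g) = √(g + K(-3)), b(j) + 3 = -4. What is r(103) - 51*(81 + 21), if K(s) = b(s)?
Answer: -5202 + 4*√6 ≈ -5192.2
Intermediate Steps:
b(j) = -7 (b(j) = -3 - 4 = -7)
K(s) = -7
r(g) = √(-7 + g) (r(g) = √(g - 7) = √(-7 + g))
r(103) - 51*(81 + 21) = √(-7 + 103) - 51*(81 + 21) = √96 - 51*102 = 4*√6 - 1*5202 = 4*√6 - 5202 = -5202 + 4*√6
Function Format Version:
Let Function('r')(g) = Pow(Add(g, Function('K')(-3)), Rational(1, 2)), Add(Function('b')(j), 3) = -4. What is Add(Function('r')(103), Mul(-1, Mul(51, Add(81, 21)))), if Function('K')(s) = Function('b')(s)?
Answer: Add(-5202, Mul(4, Pow(6, Rational(1, 2)))) ≈ -5192.2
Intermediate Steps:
Function('b')(j) = -7 (Function('b')(j) = Add(-3, -4) = -7)
Function('K')(s) = -7
Function('r')(g) = Pow(Add(-7, g), Rational(1, 2)) (Function('r')(g) = Pow(Add(g, -7), Rational(1, 2)) = Pow(Add(-7, g), Rational(1, 2)))
Add(Function('r')(103), Mul(-1, Mul(51, Add(81, 21)))) = Add(Pow(Add(-7, 103), Rational(1, 2)), Mul(-1, Mul(51, Add(81, 21)))) = Add(Pow(96, Rational(1, 2)), Mul(-1, Mul(51, 102))) = Add(Mul(4, Pow(6, Rational(1, 2))), Mul(-1, 5202)) = Add(Mul(4, Pow(6, Rational(1, 2))), -5202) = Add(-5202, Mul(4, Pow(6, Rational(1, 2))))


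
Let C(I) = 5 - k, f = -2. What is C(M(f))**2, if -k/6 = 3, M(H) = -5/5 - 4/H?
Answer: 529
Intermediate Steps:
M(H) = -1 - 4/H (M(H) = -5*1/5 - 4/H = -1 - 4/H)
k = -18 (k = -6*3 = -18)
C(I) = 23 (C(I) = 5 - 1*(-18) = 5 + 18 = 23)
C(M(f))**2 = 23**2 = 529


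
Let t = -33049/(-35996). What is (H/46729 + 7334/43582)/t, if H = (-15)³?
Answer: 3520791005528/33652859397311 ≈ 0.10462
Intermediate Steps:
H = -3375
t = 33049/35996 (t = -33049*(-1/35996) = 33049/35996 ≈ 0.91813)
(H/46729 + 7334/43582)/t = (-3375/46729 + 7334/43582)/(33049/35996) = (-3375*1/46729 + 7334*(1/43582))*(35996/33049) = (-3375/46729 + 3667/21791)*(35996/33049) = (97810618/1018271639)*(35996/33049) = 3520791005528/33652859397311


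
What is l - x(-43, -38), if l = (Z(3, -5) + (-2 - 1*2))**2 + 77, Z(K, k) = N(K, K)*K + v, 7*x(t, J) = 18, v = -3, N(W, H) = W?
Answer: 549/7 ≈ 78.429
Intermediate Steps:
x(t, J) = 18/7 (x(t, J) = (1/7)*18 = 18/7)
Z(K, k) = -3 + K**2 (Z(K, k) = K*K - 3 = K**2 - 3 = -3 + K**2)
l = 81 (l = ((-3 + 3**2) + (-2 - 1*2))**2 + 77 = ((-3 + 9) + (-2 - 2))**2 + 77 = (6 - 4)**2 + 77 = 2**2 + 77 = 4 + 77 = 81)
l - x(-43, -38) = 81 - 1*18/7 = 81 - 18/7 = 549/7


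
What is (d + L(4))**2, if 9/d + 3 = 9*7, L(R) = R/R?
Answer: 529/400 ≈ 1.3225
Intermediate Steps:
L(R) = 1
d = 3/20 (d = 9/(-3 + 9*7) = 9/(-3 + 63) = 9/60 = 9*(1/60) = 3/20 ≈ 0.15000)
(d + L(4))**2 = (3/20 + 1)**2 = (23/20)**2 = 529/400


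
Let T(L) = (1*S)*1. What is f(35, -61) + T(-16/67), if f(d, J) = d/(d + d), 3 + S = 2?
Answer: -½ ≈ -0.50000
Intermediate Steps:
S = -1 (S = -3 + 2 = -1)
T(L) = -1 (T(L) = (1*(-1))*1 = -1*1 = -1)
f(d, J) = ½ (f(d, J) = d/((2*d)) = (1/(2*d))*d = ½)
f(35, -61) + T(-16/67) = ½ - 1 = -½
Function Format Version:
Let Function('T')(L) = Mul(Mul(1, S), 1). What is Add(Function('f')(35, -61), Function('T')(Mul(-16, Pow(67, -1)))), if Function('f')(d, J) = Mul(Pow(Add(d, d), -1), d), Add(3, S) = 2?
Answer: Rational(-1, 2) ≈ -0.50000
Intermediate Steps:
S = -1 (S = Add(-3, 2) = -1)
Function('T')(L) = -1 (Function('T')(L) = Mul(Mul(1, -1), 1) = Mul(-1, 1) = -1)
Function('f')(d, J) = Rational(1, 2) (Function('f')(d, J) = Mul(Pow(Mul(2, d), -1), d) = Mul(Mul(Rational(1, 2), Pow(d, -1)), d) = Rational(1, 2))
Add(Function('f')(35, -61), Function('T')(Mul(-16, Pow(67, -1)))) = Add(Rational(1, 2), -1) = Rational(-1, 2)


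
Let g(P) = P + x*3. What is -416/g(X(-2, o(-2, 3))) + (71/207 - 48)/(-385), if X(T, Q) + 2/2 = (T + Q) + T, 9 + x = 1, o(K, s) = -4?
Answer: 202901/15939 ≈ 12.730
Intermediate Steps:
x = -8 (x = -9 + 1 = -8)
X(T, Q) = -1 + Q + 2*T (X(T, Q) = -1 + ((T + Q) + T) = -1 + ((Q + T) + T) = -1 + (Q + 2*T) = -1 + Q + 2*T)
g(P) = -24 + P (g(P) = P - 8*3 = P - 24 = -24 + P)
-416/g(X(-2, o(-2, 3))) + (71/207 - 48)/(-385) = -416/(-24 + (-1 - 4 + 2*(-2))) + (71/207 - 48)/(-385) = -416/(-24 + (-1 - 4 - 4)) + (71*(1/207) - 48)*(-1/385) = -416/(-24 - 9) + (71/207 - 48)*(-1/385) = -416/(-33) - 9865/207*(-1/385) = -416*(-1/33) + 1973/15939 = 416/33 + 1973/15939 = 202901/15939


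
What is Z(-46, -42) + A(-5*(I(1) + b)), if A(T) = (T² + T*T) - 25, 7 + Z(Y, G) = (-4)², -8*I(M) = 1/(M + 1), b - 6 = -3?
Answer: 53177/128 ≈ 415.45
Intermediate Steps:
b = 3 (b = 6 - 3 = 3)
I(M) = -1/(8*(1 + M)) (I(M) = -1/(8*(M + 1)) = -1/(8*(1 + M)))
Z(Y, G) = 9 (Z(Y, G) = -7 + (-4)² = -7 + 16 = 9)
A(T) = -25 + 2*T² (A(T) = (T² + T²) - 25 = 2*T² - 25 = -25 + 2*T²)
Z(-46, -42) + A(-5*(I(1) + b)) = 9 + (-25 + 2*(-5*(-1/(8 + 8*1) + 3))²) = 9 + (-25 + 2*(-5*(-1/(8 + 8) + 3))²) = 9 + (-25 + 2*(-5*(-1/16 + 3))²) = 9 + (-25 + 2*(-5*47/16)²) = 9 + (-25 + 2*(-235/16)²) = 9 + (-25 + 2*(55225/256)) = 9 + (-25 + 55225/128) = 9 + 52025/128 = 53177/128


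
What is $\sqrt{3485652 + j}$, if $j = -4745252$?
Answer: $20 i \sqrt{3149} \approx 1122.3 i$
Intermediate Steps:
$\sqrt{3485652 + j} = \sqrt{3485652 - 4745252} = \sqrt{-1259600} = 20 i \sqrt{3149}$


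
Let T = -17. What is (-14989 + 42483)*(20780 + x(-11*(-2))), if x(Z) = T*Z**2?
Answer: 345104688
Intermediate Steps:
x(Z) = -17*Z**2
(-14989 + 42483)*(20780 + x(-11*(-2))) = (-14989 + 42483)*(20780 - 17*(-11*(-2))**2) = 27494*(20780 - 17*22**2) = 27494*(20780 - 17*484) = 27494*(20780 - 8228) = 27494*12552 = 345104688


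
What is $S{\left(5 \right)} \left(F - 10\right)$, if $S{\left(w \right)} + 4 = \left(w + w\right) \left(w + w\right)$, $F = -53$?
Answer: $-6048$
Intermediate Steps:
$S{\left(w \right)} = -4 + 4 w^{2}$ ($S{\left(w \right)} = -4 + \left(w + w\right) \left(w + w\right) = -4 + 2 w 2 w = -4 + 4 w^{2}$)
$S{\left(5 \right)} \left(F - 10\right) = \left(-4 + 4 \cdot 5^{2}\right) \left(-53 - 10\right) = \left(-4 + 4 \cdot 25\right) \left(-63\right) = \left(-4 + 100\right) \left(-63\right) = 96 \left(-63\right) = -6048$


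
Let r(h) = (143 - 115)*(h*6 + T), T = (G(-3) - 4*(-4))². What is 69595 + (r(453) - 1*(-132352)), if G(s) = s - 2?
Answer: 281439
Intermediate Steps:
G(s) = -2 + s
T = 121 (T = ((-2 - 3) - 4*(-4))² = (-5 + 16)² = 11² = 121)
r(h) = 3388 + 168*h (r(h) = (143 - 115)*(h*6 + 121) = 28*(6*h + 121) = 28*(121 + 6*h) = 3388 + 168*h)
69595 + (r(453) - 1*(-132352)) = 69595 + ((3388 + 168*453) - 1*(-132352)) = 69595 + ((3388 + 76104) + 132352) = 69595 + (79492 + 132352) = 69595 + 211844 = 281439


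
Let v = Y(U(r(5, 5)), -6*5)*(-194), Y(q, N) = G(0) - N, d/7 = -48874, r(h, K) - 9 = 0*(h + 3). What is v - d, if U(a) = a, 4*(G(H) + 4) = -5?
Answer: 674633/2 ≈ 3.3732e+5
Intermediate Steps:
G(H) = -21/4 (G(H) = -4 + (¼)*(-5) = -4 - 5/4 = -21/4)
r(h, K) = 9 (r(h, K) = 9 + 0*(h + 3) = 9 + 0*(3 + h) = 9 + 0 = 9)
d = -342118 (d = 7*(-48874) = -342118)
Y(q, N) = -21/4 - N
v = -9603/2 (v = (-21/4 - (-6)*5)*(-194) = (-21/4 - 1*(-30))*(-194) = (-21/4 + 30)*(-194) = (99/4)*(-194) = -9603/2 ≈ -4801.5)
v - d = -9603/2 - 1*(-342118) = -9603/2 + 342118 = 674633/2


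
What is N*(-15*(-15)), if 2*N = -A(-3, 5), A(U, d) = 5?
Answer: -1125/2 ≈ -562.50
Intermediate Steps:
N = -5/2 (N = (-1*5)/2 = (1/2)*(-5) = -5/2 ≈ -2.5000)
N*(-15*(-15)) = -(-75)*(-15)/2 = -5/2*225 = -1125/2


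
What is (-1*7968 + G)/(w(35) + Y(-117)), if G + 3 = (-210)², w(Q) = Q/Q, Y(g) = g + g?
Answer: -36129/233 ≈ -155.06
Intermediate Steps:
Y(g) = 2*g
w(Q) = 1
G = 44097 (G = -3 + (-210)² = -3 + 44100 = 44097)
(-1*7968 + G)/(w(35) + Y(-117)) = (-1*7968 + 44097)/(1 + 2*(-117)) = (-7968 + 44097)/(1 - 234) = 36129/(-233) = 36129*(-1/233) = -36129/233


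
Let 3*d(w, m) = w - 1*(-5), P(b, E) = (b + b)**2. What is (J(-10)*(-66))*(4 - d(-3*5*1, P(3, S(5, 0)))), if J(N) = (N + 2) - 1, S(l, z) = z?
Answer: 4356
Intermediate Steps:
J(N) = 1 + N (J(N) = (2 + N) - 1 = 1 + N)
P(b, E) = 4*b**2 (P(b, E) = (2*b)**2 = 4*b**2)
d(w, m) = 5/3 + w/3 (d(w, m) = (w - 1*(-5))/3 = (w + 5)/3 = (5 + w)/3 = 5/3 + w/3)
(J(-10)*(-66))*(4 - d(-3*5*1, P(3, S(5, 0)))) = ((1 - 10)*(-66))*(4 - (5/3 + (-3*5*1)/3)) = (-9*(-66))*(4 - (5/3 + (-15*1)/3)) = 594*(4 - (5/3 + (1/3)*(-15))) = 594*(4 - (5/3 - 5)) = 594*(4 - 1*(-10/3)) = 594*(4 + 10/3) = 594*(22/3) = 4356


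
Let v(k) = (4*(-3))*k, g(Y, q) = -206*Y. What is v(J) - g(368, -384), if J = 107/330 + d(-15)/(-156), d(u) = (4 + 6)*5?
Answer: 54202688/715 ≈ 75808.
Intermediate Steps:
d(u) = 50 (d(u) = 10*5 = 50)
J = 8/2145 (J = 107/330 + 50/(-156) = 107*(1/330) + 50*(-1/156) = 107/330 - 25/78 = 8/2145 ≈ 0.0037296)
v(k) = -12*k
v(J) - g(368, -384) = -12*8/2145 - (-206)*368 = -32/715 - 1*(-75808) = -32/715 + 75808 = 54202688/715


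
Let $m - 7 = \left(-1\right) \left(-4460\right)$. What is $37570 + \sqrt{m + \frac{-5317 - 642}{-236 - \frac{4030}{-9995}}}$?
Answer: $37570 + \frac{\sqrt{996397093497066}}{470958} \approx 37637.0$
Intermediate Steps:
$m = 4467$ ($m = 7 - -4460 = 7 + 4460 = 4467$)
$37570 + \sqrt{m + \frac{-5317 - 642}{-236 - \frac{4030}{-9995}}} = 37570 + \sqrt{4467 + \frac{-5317 - 642}{-236 - \frac{4030}{-9995}}} = 37570 + \sqrt{4467 - \frac{5959}{-236 - - \frac{806}{1999}}} = 37570 + \sqrt{4467 - \frac{5959}{-236 + \frac{806}{1999}}} = 37570 + \sqrt{4467 - \frac{5959}{- \frac{470958}{1999}}} = 37570 + \sqrt{4467 - - \frac{11912041}{470958}} = 37570 + \sqrt{4467 + \frac{11912041}{470958}} = 37570 + \sqrt{\frac{2115681427}{470958}} = 37570 + \frac{\sqrt{996397093497066}}{470958}$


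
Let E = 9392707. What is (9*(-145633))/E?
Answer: -1310697/9392707 ≈ -0.13954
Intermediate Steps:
(9*(-145633))/E = (9*(-145633))/9392707 = -1310697*1/9392707 = -1310697/9392707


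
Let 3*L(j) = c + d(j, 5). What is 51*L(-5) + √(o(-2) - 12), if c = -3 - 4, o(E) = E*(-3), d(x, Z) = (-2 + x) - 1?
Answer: -255 + I*√6 ≈ -255.0 + 2.4495*I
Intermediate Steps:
d(x, Z) = -3 + x
o(E) = -3*E
c = -7
L(j) = -10/3 + j/3 (L(j) = (-7 + (-3 + j))/3 = (-10 + j)/3 = -10/3 + j/3)
51*L(-5) + √(o(-2) - 12) = 51*(-10/3 + (⅓)*(-5)) + √(-3*(-2) - 12) = 51*(-10/3 - 5/3) + √(6 - 12) = 51*(-5) + √(-6) = -255 + I*√6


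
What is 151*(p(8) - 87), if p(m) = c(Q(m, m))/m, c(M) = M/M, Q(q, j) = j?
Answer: -104945/8 ≈ -13118.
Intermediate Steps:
c(M) = 1
p(m) = 1/m
151*(p(8) - 87) = 151*(1/8 - 87) = 151*(⅛ - 87) = 151*(-695/8) = -104945/8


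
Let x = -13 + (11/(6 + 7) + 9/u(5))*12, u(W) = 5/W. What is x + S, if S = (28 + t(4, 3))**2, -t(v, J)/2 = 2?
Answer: 8855/13 ≈ 681.15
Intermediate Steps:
t(v, J) = -4 (t(v, J) = -2*2 = -4)
S = 576 (S = (28 - 4)**2 = 24**2 = 576)
x = 1367/13 (x = -13 + (11/(6 + 7) + 9/((5/5)))*12 = -13 + (11/13 + 9/((5*(1/5))))*12 = -13 + (11*(1/13) + 9/1)*12 = -13 + (11/13 + 9*1)*12 = -13 + (11/13 + 9)*12 = -13 + (128/13)*12 = -13 + 1536/13 = 1367/13 ≈ 105.15)
x + S = 1367/13 + 576 = 8855/13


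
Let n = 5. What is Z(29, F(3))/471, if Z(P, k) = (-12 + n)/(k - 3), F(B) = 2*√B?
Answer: -7/471 - 14*√3/1413 ≈ -0.032023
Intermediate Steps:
Z(P, k) = -7/(-3 + k) (Z(P, k) = (-12 + 5)/(k - 3) = -7/(-3 + k))
Z(29, F(3))/471 = -7/(-3 + 2*√3)/471 = -7/(-3 + 2*√3)*(1/471) = -7/(471*(-3 + 2*√3))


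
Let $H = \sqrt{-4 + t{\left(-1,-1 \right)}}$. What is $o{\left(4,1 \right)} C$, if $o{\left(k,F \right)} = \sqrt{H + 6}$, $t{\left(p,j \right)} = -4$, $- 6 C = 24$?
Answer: $- 4 \sqrt{6 + 2 i \sqrt{2}} \approx -10.053 - 2.2508 i$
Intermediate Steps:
$C = -4$ ($C = \left(- \frac{1}{6}\right) 24 = -4$)
$H = 2 i \sqrt{2}$ ($H = \sqrt{-4 - 4} = \sqrt{-8} = 2 i \sqrt{2} \approx 2.8284 i$)
$o{\left(k,F \right)} = \sqrt{6 + 2 i \sqrt{2}}$ ($o{\left(k,F \right)} = \sqrt{2 i \sqrt{2} + 6} = \sqrt{6 + 2 i \sqrt{2}}$)
$o{\left(4,1 \right)} C = \sqrt{6 + 2 i \sqrt{2}} \left(-4\right) = - 4 \sqrt{6 + 2 i \sqrt{2}}$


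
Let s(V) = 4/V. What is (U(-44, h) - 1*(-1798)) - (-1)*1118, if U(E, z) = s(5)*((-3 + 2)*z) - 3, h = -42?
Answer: 14733/5 ≈ 2946.6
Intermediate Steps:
U(E, z) = -3 - 4*z/5 (U(E, z) = (4/5)*((-3 + 2)*z) - 3 = (4*(1/5))*(-z) - 3 = 4*(-z)/5 - 3 = -4*z/5 - 3 = -3 - 4*z/5)
(U(-44, h) - 1*(-1798)) - (-1)*1118 = ((-3 - 4/5*(-42)) - 1*(-1798)) - (-1)*1118 = ((-3 + 168/5) + 1798) - 1*(-1118) = (153/5 + 1798) + 1118 = 9143/5 + 1118 = 14733/5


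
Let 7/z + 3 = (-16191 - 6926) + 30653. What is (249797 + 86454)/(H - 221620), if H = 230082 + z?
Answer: 2532978783/63744253 ≈ 39.737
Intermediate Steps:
z = 7/7533 (z = 7/(-3 + ((-16191 - 6926) + 30653)) = 7/(-3 + (-23117 + 30653)) = 7/(-3 + 7536) = 7/7533 ≈ 0.00092924)
H = 1733207713/7533 (H = 230082 + 7/7533 = 1733207713/7533 ≈ 2.3008e+5)
(249797 + 86454)/(H - 221620) = (249797 + 86454)/(1733207713/7533 - 221620) = 336251/(63744253/7533) = 336251*(7533/63744253) = 2532978783/63744253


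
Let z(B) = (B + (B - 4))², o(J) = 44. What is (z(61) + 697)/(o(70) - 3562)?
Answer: -14621/3518 ≈ -4.1561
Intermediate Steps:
z(B) = (-4 + 2*B)² (z(B) = (B + (-4 + B))² = (-4 + 2*B)²)
(z(61) + 697)/(o(70) - 3562) = (4*(-2 + 61)² + 697)/(44 - 3562) = (4*59² + 697)/(-3518) = (4*3481 + 697)*(-1/3518) = (13924 + 697)*(-1/3518) = 14621*(-1/3518) = -14621/3518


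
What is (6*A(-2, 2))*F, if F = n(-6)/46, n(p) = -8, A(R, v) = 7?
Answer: -168/23 ≈ -7.3043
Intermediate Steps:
F = -4/23 (F = -8/46 = -8*1/46 = -4/23 ≈ -0.17391)
(6*A(-2, 2))*F = (6*7)*(-4/23) = 42*(-4/23) = -168/23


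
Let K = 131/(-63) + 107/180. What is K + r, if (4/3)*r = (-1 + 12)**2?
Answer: 56237/630 ≈ 89.265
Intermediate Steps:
r = 363/4 (r = 3*(-1 + 12)**2/4 = (3/4)*11**2 = (3/4)*121 = 363/4 ≈ 90.750)
K = -1871/1260 (K = 131*(-1/63) + 107*(1/180) = -131/63 + 107/180 = -1871/1260 ≈ -1.4849)
K + r = -1871/1260 + 363/4 = 56237/630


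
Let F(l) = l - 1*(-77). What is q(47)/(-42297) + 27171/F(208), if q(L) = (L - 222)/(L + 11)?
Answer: 22218884507/233056470 ≈ 95.337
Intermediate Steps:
F(l) = 77 + l (F(l) = l + 77 = 77 + l)
q(L) = (-222 + L)/(11 + L)
q(47)/(-42297) + 27171/F(208) = ((-222 + 47)/(11 + 47))/(-42297) + 27171/(77 + 208) = (-175/58)*(-1/42297) + 27171/285 = ((1/58)*(-175))*(-1/42297) + 27171*(1/285) = -175/58*(-1/42297) + 9057/95 = 175/2453226 + 9057/95 = 22218884507/233056470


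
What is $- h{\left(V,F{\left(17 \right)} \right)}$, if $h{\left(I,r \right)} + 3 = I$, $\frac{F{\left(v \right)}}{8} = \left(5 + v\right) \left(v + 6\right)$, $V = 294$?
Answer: $-291$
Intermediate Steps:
$F{\left(v \right)} = 8 \left(5 + v\right) \left(6 + v\right)$ ($F{\left(v \right)} = 8 \left(5 + v\right) \left(v + 6\right) = 8 \left(5 + v\right) \left(6 + v\right)$)
$h{\left(I,r \right)} = -3 + I$
$- h{\left(V,F{\left(17 \right)} \right)} = - (-3 + 294) = \left(-1\right) 291 = -291$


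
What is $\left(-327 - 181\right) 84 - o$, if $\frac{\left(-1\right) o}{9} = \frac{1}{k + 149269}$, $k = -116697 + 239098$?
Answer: $- \frac{11592702231}{271670} \approx -42672.0$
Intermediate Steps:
$k = 122401$
$o = - \frac{9}{271670}$ ($o = - \frac{9}{122401 + 149269} = - \frac{9}{271670} \approx -3.3128 \cdot 10^{-5}$)
$\left(-327 - 181\right) 84 - o = \left(-327 - 181\right) 84 - - \frac{9}{271670} = \left(-508\right) 84 + \frac{9}{271670} = -42672 + \frac{9}{271670} = - \frac{11592702231}{271670}$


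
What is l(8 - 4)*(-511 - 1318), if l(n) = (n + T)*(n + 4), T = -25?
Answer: 307272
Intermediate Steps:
l(n) = (-25 + n)*(4 + n) (l(n) = (n - 25)*(n + 4) = (-25 + n)*(4 + n))
l(8 - 4)*(-511 - 1318) = (-100 + (8 - 4)² - 21*(8 - 4))*(-511 - 1318) = (-100 + 4² - 21*4)*(-1829) = (-100 + 16 - 84)*(-1829) = -168*(-1829) = 307272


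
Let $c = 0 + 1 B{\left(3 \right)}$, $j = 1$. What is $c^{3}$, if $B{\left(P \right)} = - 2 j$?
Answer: $-8$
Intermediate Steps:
$B{\left(P \right)} = -2$ ($B{\left(P \right)} = \left(-2\right) 1 = -2$)
$c = -2$ ($c = 0 + 1 \left(-2\right) = 0 - 2 = -2$)
$c^{3} = \left(-2\right)^{3} = -8$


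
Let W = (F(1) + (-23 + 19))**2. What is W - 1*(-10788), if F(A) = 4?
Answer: 10788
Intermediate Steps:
W = 0 (W = (4 + (-23 + 19))**2 = (4 - 4)**2 = 0**2 = 0)
W - 1*(-10788) = 0 - 1*(-10788) = 0 + 10788 = 10788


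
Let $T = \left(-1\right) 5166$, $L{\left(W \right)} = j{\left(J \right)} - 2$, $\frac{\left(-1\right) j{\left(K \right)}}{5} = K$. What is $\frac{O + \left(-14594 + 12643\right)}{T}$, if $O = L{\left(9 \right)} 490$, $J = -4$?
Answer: $- \frac{6869}{5166} \approx -1.3297$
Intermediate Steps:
$j{\left(K \right)} = - 5 K$
$L{\left(W \right)} = 18$ ($L{\left(W \right)} = \left(-5\right) \left(-4\right) - 2 = 20 - 2 = 18$)
$T = -5166$
$O = 8820$ ($O = 18 \cdot 490 = 8820$)
$\frac{O + \left(-14594 + 12643\right)}{T} = \frac{8820 + \left(-14594 + 12643\right)}{-5166} = \left(8820 - 1951\right) \left(- \frac{1}{5166}\right) = 6869 \left(- \frac{1}{5166}\right) = - \frac{6869}{5166}$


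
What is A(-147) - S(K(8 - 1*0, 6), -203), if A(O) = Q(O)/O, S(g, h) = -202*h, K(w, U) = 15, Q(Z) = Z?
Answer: -41005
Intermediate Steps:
A(O) = 1 (A(O) = O/O = 1)
A(-147) - S(K(8 - 1*0, 6), -203) = 1 - (-202)*(-203) = 1 - 1*41006 = 1 - 41006 = -41005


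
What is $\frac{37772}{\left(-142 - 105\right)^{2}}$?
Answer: $\frac{1988}{3211} \approx 0.61912$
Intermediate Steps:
$\frac{37772}{\left(-142 - 105\right)^{2}} = \frac{37772}{\left(-247\right)^{2}} = \frac{37772}{61009} = 37772 \cdot \frac{1}{61009} = \frac{1988}{3211}$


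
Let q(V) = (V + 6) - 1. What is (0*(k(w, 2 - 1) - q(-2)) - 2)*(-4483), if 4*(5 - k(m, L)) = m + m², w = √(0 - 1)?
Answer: 8966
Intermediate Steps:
q(V) = 5 + V (q(V) = (6 + V) - 1 = 5 + V)
w = I (w = √(-1) = I ≈ 1.0*I)
k(m, L) = 5 - m/4 - m²/4 (k(m, L) = 5 - (m + m²)/4 = 5 + (-m/4 - m²/4) = 5 - m/4 - m²/4)
(0*(k(w, 2 - 1) - q(-2)) - 2)*(-4483) = (0*((5 - I/4 - I²/4) - (5 - 2)) - 2)*(-4483) = (0*((5 - I/4 - ¼*(-1)) - 1*3) - 2)*(-4483) = (0*((5 - I/4 + ¼) - 3) - 2)*(-4483) = (0*((21/4 - I/4) - 3) - 2)*(-4483) = (0*(9/4 - I/4) - 2)*(-4483) = (0 - 2)*(-4483) = -2*(-4483) = 8966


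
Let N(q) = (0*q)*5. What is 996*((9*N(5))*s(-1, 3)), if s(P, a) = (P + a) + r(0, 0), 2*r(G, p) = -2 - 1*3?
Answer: 0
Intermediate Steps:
r(G, p) = -5/2 (r(G, p) = (-2 - 1*3)/2 = (-2 - 3)/2 = (½)*(-5) = -5/2)
N(q) = 0 (N(q) = 0*5 = 0)
s(P, a) = -5/2 + P + a (s(P, a) = (P + a) - 5/2 = -5/2 + P + a)
996*((9*N(5))*s(-1, 3)) = 996*((9*0)*(-5/2 - 1 + 3)) = 996*(0*(-½)) = 996*0 = 0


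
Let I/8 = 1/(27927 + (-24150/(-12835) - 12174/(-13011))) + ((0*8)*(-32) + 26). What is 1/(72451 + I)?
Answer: 310944861829/22592942804697943 ≈ 1.3763e-5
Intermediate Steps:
I = 64676620325064/310944861829 (I = 8*(1/(27927 + (-24150/(-12835) - 12174/(-13011))) + ((0*8)*(-32) + 26)) = 8*(1/(27927 + (-24150*(-1/12835) - 12174*(-1/13011))) + (0*(-32) + 26)) = 8*(1/(27927 + (4830/2567 + 4058/4337)) + (0 + 26)) = 8*(1/(27927 + 31364596/11133079) + 26) = 8*(1/(310944861829/11133079) + 26) = 8*(11133079/310944861829 + 26) = 8*(8084577540633/310944861829) = 64676620325064/310944861829 ≈ 208.00)
1/(72451 + I) = 1/(72451 + 64676620325064/310944861829) = 1/(22592942804697943/310944861829) = 310944861829/22592942804697943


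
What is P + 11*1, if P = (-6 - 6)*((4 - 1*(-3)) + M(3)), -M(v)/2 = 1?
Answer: -49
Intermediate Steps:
M(v) = -2 (M(v) = -2*1 = -2)
P = -60 (P = (-6 - 6)*((4 - 1*(-3)) - 2) = -12*((4 + 3) - 2) = -12*(7 - 2) = -12*5 = -60)
P + 11*1 = -60 + 11*1 = -60 + 11 = -49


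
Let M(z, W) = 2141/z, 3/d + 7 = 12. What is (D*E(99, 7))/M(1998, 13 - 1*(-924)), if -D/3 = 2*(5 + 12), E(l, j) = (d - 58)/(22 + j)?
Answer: 58489452/310445 ≈ 188.41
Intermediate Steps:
d = ⅗ (d = 3/(-7 + 12) = 3/5 = 3*(⅕) = ⅗ ≈ 0.60000)
E(l, j) = -287/(5*(22 + j)) (E(l, j) = (⅗ - 58)/(22 + j) = -287/(5*(22 + j)))
D = -102 (D = -6*(5 + 12) = -6*17 = -3*34 = -102)
(D*E(99, 7))/M(1998, 13 - 1*(-924)) = (-(-29274)/(110 + 5*7))/((2141/1998)) = (-(-29274)/(110 + 35))/((2141*(1/1998))) = (-(-29274)/145)/(2141/1998) = -(-29274)/145*(1998/2141) = -102*(-287/145)*(1998/2141) = (29274/145)*(1998/2141) = 58489452/310445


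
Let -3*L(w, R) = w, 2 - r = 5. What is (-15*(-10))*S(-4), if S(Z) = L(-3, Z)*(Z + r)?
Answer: -1050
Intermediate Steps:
r = -3 (r = 2 - 1*5 = 2 - 5 = -3)
L(w, R) = -w/3
S(Z) = -3 + Z (S(Z) = (-1/3*(-3))*(Z - 3) = 1*(-3 + Z) = -3 + Z)
(-15*(-10))*S(-4) = (-15*(-10))*(-3 - 4) = 150*(-7) = -1050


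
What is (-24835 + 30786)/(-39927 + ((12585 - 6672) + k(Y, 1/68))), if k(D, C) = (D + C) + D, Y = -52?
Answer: -404668/2320023 ≈ -0.17442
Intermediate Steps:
k(D, C) = C + 2*D (k(D, C) = (C + D) + D = C + 2*D)
(-24835 + 30786)/(-39927 + ((12585 - 6672) + k(Y, 1/68))) = (-24835 + 30786)/(-39927 + ((12585 - 6672) + (1/68 + 2*(-52)))) = 5951/(-39927 + (5913 + (1/68 - 104))) = 5951/(-39927 + (5913 - 7071/68)) = 5951/(-39927 + 395013/68) = 5951/(-2320023/68) = 5951*(-68/2320023) = -404668/2320023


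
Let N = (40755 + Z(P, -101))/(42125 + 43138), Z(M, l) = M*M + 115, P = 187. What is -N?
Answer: -75839/85263 ≈ -0.88947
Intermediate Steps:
Z(M, l) = 115 + M**2 (Z(M, l) = M**2 + 115 = 115 + M**2)
N = 75839/85263 (N = (40755 + (115 + 187**2))/(42125 + 43138) = (40755 + (115 + 34969))/85263 = (40755 + 35084)*(1/85263) = 75839*(1/85263) = 75839/85263 ≈ 0.88947)
-N = -1*75839/85263 = -75839/85263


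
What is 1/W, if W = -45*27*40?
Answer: -1/48600 ≈ -2.0576e-5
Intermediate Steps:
W = -48600 (W = -1215*40 = -48600)
1/W = 1/(-48600) = -1/48600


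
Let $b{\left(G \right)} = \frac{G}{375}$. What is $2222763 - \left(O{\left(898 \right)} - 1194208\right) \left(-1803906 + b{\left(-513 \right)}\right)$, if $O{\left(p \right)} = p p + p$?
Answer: $- \frac{87242545170051}{125} \approx -6.9794 \cdot 10^{11}$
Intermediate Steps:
$O{\left(p \right)} = p + p^{2}$ ($O{\left(p \right)} = p^{2} + p = p + p^{2}$)
$b{\left(G \right)} = \frac{G}{375}$ ($b{\left(G \right)} = G \frac{1}{375} = \frac{G}{375}$)
$2222763 - \left(O{\left(898 \right)} - 1194208\right) \left(-1803906 + b{\left(-513 \right)}\right) = 2222763 - \left(898 \left(1 + 898\right) - 1194208\right) \left(-1803906 + \frac{1}{375} \left(-513\right)\right) = 2222763 - \left(898 \cdot 899 - 1194208\right) \left(-1803906 - \frac{171}{125}\right) = 2222763 - \left(807302 - 1194208\right) \left(- \frac{225488421}{125}\right) = 2222763 - \left(-386906\right) \left(- \frac{225488421}{125}\right) = 2222763 - \frac{87242823015426}{125} = - \frac{87242545170051}{125}$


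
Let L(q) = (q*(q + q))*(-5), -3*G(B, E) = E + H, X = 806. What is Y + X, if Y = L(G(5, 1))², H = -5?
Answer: 90886/81 ≈ 1122.0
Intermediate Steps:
G(B, E) = 5/3 - E/3 (G(B, E) = -(E - 5)/3 = -(-5 + E)/3 = 5/3 - E/3)
L(q) = -10*q² (L(q) = (q*(2*q))*(-5) = (2*q²)*(-5) = -10*q²)
Y = 25600/81 (Y = (-10*(5/3 - ⅓*1)²)² = (-10*(5/3 - ⅓)²)² = (-10*(4/3)²)² = (-10*16/9)² = (-160/9)² = 25600/81 ≈ 316.05)
Y + X = 25600/81 + 806 = 90886/81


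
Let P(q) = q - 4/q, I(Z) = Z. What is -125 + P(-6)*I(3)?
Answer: -141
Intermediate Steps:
-125 + P(-6)*I(3) = -125 + (-6 - 4/(-6))*3 = -125 + (-6 - 4*(-⅙))*3 = -125 + (-6 + ⅔)*3 = -125 - 16/3*3 = -125 - 16 = -141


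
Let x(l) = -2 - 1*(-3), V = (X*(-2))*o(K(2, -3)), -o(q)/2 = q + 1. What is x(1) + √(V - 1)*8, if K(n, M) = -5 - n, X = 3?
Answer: 1 + 8*I*√73 ≈ 1.0 + 68.352*I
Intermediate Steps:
o(q) = -2 - 2*q (o(q) = -2*(q + 1) = -2*(1 + q) = -2 - 2*q)
V = -72 (V = (3*(-2))*(-2 - 2*(-5 - 1*2)) = -6*(-2 - 2*(-5 - 2)) = -6*(-2 - 2*(-7)) = -6*(-2 + 14) = -6*12 = -72)
x(l) = 1 (x(l) = -2 + 3 = 1)
x(1) + √(V - 1)*8 = 1 + √(-72 - 1)*8 = 1 + √(-73)*8 = 1 + (I*√73)*8 = 1 + 8*I*√73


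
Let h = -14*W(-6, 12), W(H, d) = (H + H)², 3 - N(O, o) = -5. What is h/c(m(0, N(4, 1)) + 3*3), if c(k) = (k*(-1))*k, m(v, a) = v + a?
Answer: 2016/289 ≈ 6.9758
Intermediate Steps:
N(O, o) = 8 (N(O, o) = 3 - 1*(-5) = 3 + 5 = 8)
W(H, d) = 4*H² (W(H, d) = (2*H)² = 4*H²)
m(v, a) = a + v
c(k) = -k² (c(k) = (-k)*k = -k²)
h = -2016 (h = -56*(-6)² = -56*36 = -14*144 = -2016)
h/c(m(0, N(4, 1)) + 3*3) = -2016*(-1/((8 + 0) + 3*3)²) = -2016*(-1/(8 + 9)²) = -2016/((-1*17²)) = -2016/((-1*289)) = -2016/(-289) = -2016*(-1/289) = 2016/289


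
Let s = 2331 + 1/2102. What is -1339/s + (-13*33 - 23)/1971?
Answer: -7762226114/9657432873 ≈ -0.80376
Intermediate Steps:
s = 4899763/2102 (s = 2331 + 1/2102 = 4899763/2102 ≈ 2331.0)
-1339/s + (-13*33 - 23)/1971 = -1339/4899763/2102 + (-13*33 - 23)/1971 = -1339*2102/4899763 + (-429 - 23)*(1/1971) = -2814578/4899763 - 452*1/1971 = -2814578/4899763 - 452/1971 = -7762226114/9657432873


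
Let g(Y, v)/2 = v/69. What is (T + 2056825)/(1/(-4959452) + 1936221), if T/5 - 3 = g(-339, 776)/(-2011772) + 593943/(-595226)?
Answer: 105354454745908077937079810/99176407762039338679062261 ≈ 1.0623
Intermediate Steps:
g(Y, v) = 2*v/69 (g(Y, v) = 2*(v/69) = 2*v/69)
T = 206783143017785/20656167758142 (T = 15 + 5*(((2/69)*776)/(-2011772) + 593943/(-595226)) = 15 + 5*((1552/69)*(-1/2011772) + 593943*(-1/595226)) = 15 + 5*(-388/34703067 - 593943/595226) = 15 + 5*(-20611874670869/20656167758142) = 15 - 103059373354345/20656167758142 = 206783143017785/20656167758142 ≈ 10.011)
(T + 2056825)/(1/(-4959452) + 1936221) = (206783143017785/20656167758142 + 2056825)/(1/(-4959452) + 1936221) = 42486329032283436935/(20656167758142*(-1/4959452 + 1936221)) = 42486329032283436935/(20656167758142*(9602595110891/4959452)) = (42486329032283436935/20656167758142)*(4959452/9602595110891) = 105354454745908077937079810/99176407762039338679062261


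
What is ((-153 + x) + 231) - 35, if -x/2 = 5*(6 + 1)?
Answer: -27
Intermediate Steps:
x = -70 (x = -10*(6 + 1) = -10*7 = -2*35 = -70)
((-153 + x) + 231) - 35 = ((-153 - 70) + 231) - 35 = (-223 + 231) - 35 = 8 - 35 = -27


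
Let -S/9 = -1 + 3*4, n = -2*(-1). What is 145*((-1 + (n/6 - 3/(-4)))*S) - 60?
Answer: -5025/4 ≈ -1256.3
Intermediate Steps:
n = 2
S = -99 (S = -9*(-1 + 3*4) = -9*(-1 + 12) = -9*11 = -99)
145*((-1 + (n/6 - 3/(-4)))*S) - 60 = 145*((-1 + (2/6 - 3/(-4)))*(-99)) - 60 = 145*((-1 + (2*(⅙) - 3*(-¼)))*(-99)) - 60 = 145*((-1 + (⅓ + ¾))*(-99)) - 60 = 145*((-1 + 13/12)*(-99)) - 60 = 145*((1/12)*(-99)) - 60 = 145*(-33/4) - 60 = -4785/4 - 60 = -5025/4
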